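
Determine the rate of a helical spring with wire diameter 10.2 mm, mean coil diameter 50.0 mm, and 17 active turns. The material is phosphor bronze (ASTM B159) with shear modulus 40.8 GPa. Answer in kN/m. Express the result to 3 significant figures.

26.0 kN/m

k = Gd⁴/(8D³N_a) = (40.8×10³ × 10.2⁴) / (8 × 50.0³ × 17)
  = 4.41632e+08 / 1.7e+07 = 25.978 N/mm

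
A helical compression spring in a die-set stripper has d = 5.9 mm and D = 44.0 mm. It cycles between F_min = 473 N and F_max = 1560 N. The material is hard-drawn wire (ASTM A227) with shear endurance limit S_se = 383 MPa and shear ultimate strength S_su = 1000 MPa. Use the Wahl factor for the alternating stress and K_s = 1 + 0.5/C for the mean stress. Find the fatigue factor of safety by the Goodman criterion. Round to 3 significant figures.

C = D/d = 44.0/5.9 = 7.4576; K_W = (4C−1)/(4C−4)+0.615/C = 1.1986; K_s = 1+0.5/C = 1.0670
F_a = (F_max−F_min)/2 = 543.5 N; F_m = (F_max+F_min)/2 = 1016.5 N
τ_a = K_W·8F_aD/(πd³) = 1.1986 × 296.51 = 355.4 MPa
τ_m = K_s·8F_mD/(πd³) = 1.0670 × 554.55 = 591.73 MPa
Goodman: 1/n_f = τ_a/S_se + τ_m/S_su = 355.4/383 + 591.73/1000 = 0.92793 + 0.59173 = 1.5197
n_f = 1/1.5197 = 0.658

0.658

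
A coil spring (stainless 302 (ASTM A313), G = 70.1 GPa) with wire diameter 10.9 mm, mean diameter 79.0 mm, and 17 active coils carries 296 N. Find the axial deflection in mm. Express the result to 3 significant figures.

k = Gd⁴/(8D³N_a) = (70.1×10³)(10.9⁴)/(8·79.0³·17) = 14.757 N/mm
δ = F/k = 296 / 14.757 = 20.058 mm

20.1 mm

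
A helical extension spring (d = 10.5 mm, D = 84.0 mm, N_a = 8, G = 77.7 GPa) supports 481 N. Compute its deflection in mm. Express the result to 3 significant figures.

k = Gd⁴/(8D³N_a) = (77.7×10³)(10.5⁴)/(8·84.0³·8) = 24.898 N/mm
δ = F/k = 481 / 24.898 = 19.319 mm

19.3 mm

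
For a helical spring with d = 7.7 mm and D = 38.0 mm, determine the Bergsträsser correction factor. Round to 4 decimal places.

1.2987

C = D/d = 38.0/7.7 = 4.9351
K_B = (4C+2)/(4C−3) = 21.740/16.740 = 1.2987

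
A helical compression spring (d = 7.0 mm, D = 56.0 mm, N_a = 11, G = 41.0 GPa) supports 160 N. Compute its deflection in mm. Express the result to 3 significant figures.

k = Gd⁴/(8D³N_a) = (41.0×10³)(7.0⁴)/(8·56.0³·11) = 6.3699 N/mm
δ = F/k = 160 / 6.3699 = 25.118 mm

25.1 mm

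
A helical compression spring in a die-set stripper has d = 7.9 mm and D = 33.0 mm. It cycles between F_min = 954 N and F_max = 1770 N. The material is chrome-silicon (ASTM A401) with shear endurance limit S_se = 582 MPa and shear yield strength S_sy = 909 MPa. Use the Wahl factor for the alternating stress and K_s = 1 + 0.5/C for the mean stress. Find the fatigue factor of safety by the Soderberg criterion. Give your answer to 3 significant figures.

C = D/d = 33.0/7.9 = 4.1772; K_W = (4C−1)/(4C−4)+0.615/C = 1.3833; K_s = 1+0.5/C = 1.1197
F_a = (F_max−F_min)/2 = 408 N; F_m = (F_max+F_min)/2 = 1362 N
τ_a = K_W·8F_aD/(πd³) = 1.3833 × 69.54 = 96.193 MPa
τ_m = K_s·8F_mD/(πd³) = 1.1197 × 232.14 = 259.93 MPa
Soderberg: 1/n_f = τ_a/S_se + τ_m/S_sy = 96.193/582 + 259.93/909 = 0.16528 + 0.28595 = 0.45123
n_f = 1/0.45123 = 2.216

2.22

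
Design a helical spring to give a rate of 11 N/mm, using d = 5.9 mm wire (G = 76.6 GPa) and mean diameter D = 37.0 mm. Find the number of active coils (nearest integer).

N_a = Gd⁴/(8D³k) = (76.6×10³ × 5.9⁴)/(8 × 37.0³ × 11)
    = 9.2819e+07 / 4.45746e+06 = 20.82 → 21 coils

21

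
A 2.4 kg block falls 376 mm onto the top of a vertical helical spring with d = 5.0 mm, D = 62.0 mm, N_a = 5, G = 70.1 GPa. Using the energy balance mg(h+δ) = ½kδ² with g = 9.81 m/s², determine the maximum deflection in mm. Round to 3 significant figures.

67.4 mm

k = Gd⁴/(8D³N_a) = (70.1×10³)(5.0⁴)/(8·62.0³·5) = 4.5958 N/mm
W = mg = 2.4 × 9.81 = 23.544 N
½kδ² − Wδ − Wh = 0 → δ = (W + √(W² + 2kWh))/k
δ = (23.544 + √(554.32 + 81369.4))/4.5958 = (23.544 + 286.22)/4.5958 = 67.402 mm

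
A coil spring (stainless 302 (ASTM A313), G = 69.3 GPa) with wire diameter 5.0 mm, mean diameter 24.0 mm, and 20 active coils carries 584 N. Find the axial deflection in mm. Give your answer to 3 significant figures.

29.8 mm

k = Gd⁴/(8D³N_a) = (69.3×10³)(5.0⁴)/(8·24.0³·20) = 19.582 N/mm
δ = F/k = 584 / 19.582 = 29.823 mm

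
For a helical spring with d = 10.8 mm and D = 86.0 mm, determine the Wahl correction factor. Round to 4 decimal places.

C = D/d = 86.0/10.8 = 7.9630
K_W = (4C−1)/(4C−4) + 0.615/C = 30.852/27.852 + 0.0772 = 1.1849

1.1849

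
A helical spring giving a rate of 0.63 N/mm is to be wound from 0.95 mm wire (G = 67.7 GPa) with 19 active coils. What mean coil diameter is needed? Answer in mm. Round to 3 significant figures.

D = (Gd⁴/(8N_a·k))^(1/3) = (67.7×10³·0.95⁴/(8·19·0.63))^(1/3)
  = (575.836)^(1/3) = 8.3195 mm

8.32 mm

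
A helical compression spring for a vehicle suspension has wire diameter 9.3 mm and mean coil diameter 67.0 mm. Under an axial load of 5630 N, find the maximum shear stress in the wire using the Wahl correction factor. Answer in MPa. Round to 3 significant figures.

Spring index C = D/d = 67.0/9.3 = 7.2043
K_W = (4C−1)/(4C−4) + 0.615/C = 27.817/24.817 + 0.0854 = 1.2062
τ₀ = 8FD/(πd³) = 8·5630·67.0/(π·9.3³) = 3.01768e+06/2527 = 1194.2 MPa
τ_max = K·τ₀ = 1.2062 × 1194.2 = 1440.5 MPa

1440 MPa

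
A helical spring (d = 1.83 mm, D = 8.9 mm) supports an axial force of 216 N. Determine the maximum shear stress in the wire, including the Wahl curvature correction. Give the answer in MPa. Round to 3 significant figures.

1050 MPa

Spring index C = D/d = 8.9/1.83 = 4.8634
K_W = (4C−1)/(4C−4) + 0.615/C = 18.454/15.454 + 0.1265 = 1.3206
τ₀ = 8FD/(πd³) = 8·216·8.9/(π·1.83³) = 15379.2/19.253 = 798.79 MPa
τ_max = K·τ₀ = 1.3206 × 798.79 = 1054.9 MPa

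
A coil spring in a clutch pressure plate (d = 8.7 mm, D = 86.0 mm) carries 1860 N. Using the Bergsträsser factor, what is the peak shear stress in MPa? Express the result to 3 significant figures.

703 MPa

Spring index C = D/d = 86.0/8.7 = 9.8851
K_B = (4C+2)/(4C−3) = 41.540/36.540 = 1.1368
τ₀ = 8FD/(πd³) = 8·1860·86.0/(π·8.7³) = 1.27968e+06/2068.7 = 618.58 MPa
τ_max = K·τ₀ = 1.1368 × 618.58 = 703.22 MPa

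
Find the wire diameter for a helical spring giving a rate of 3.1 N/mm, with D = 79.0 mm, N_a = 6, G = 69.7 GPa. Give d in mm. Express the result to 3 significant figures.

5.70 mm

d = (8D³N_a·k / G)^(1/4) = (8·79.0³·6·3.1 / (69.7×10³))^0.25
  = (1052.6)^0.25 = 5.6959 mm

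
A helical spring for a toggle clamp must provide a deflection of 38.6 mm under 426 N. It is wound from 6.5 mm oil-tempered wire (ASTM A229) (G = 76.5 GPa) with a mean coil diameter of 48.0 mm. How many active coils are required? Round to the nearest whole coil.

14

Required rate k = F/δ = 426/38.6 = 11.036 N/mm
N_a = Gd⁴/(8D³k) = (76.5×10³ × 6.5⁴)/(8 × 48.0³ × 11.036)
    = 1.36557e+08 / 9.76418e+06 = 13.99 → 14 coils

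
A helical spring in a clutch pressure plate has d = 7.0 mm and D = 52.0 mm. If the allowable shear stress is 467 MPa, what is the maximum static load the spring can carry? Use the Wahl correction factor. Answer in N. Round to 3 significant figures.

1010 N

C = D/d = 52.0/7.0 = 7.4286
K_W = (4C−1)/(4C−4) + 0.615/C = 28.714/25.714 + 0.0828 = 1.1995
τ_max = K·8FD/(πd³) → F_max = τ_allow·πd³/(8DK)
F_max = 467·π·7.0³/(8·52.0·1.1995) = 5.0322e+05/498.97 = 1008.5 N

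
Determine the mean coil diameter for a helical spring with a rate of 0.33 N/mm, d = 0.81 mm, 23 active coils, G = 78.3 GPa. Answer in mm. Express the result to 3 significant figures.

D = (Gd⁴/(8N_a·k))^(1/3) = (78.3×10³·0.81⁴/(8·23·0.33))^(1/3)
  = (555.099)^(1/3) = 8.2185 mm

8.22 mm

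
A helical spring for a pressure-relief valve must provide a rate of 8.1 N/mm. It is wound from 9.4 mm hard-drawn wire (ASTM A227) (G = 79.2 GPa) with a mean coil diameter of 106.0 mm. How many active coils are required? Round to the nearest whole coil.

8

N_a = Gd⁴/(8D³k) = (79.2×10³ × 9.4⁴)/(8 × 106.0³ × 8.1)
    = 6.18353e+08 / 7.71778e+07 = 8.012 → 8 coils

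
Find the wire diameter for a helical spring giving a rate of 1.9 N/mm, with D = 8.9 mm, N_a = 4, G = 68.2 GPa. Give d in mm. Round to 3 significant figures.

d = (8D³N_a·k / G)^(1/4) = (8·8.9³·4·1.9 / (68.2×10³))^0.25
  = (0.62848)^0.25 = 0.8904 mm

0.890 mm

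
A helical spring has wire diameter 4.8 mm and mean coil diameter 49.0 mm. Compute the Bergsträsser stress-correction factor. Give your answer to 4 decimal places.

1.1322

C = D/d = 49.0/4.8 = 10.2083
K_B = (4C+2)/(4C−3) = 42.833/37.833 = 1.1322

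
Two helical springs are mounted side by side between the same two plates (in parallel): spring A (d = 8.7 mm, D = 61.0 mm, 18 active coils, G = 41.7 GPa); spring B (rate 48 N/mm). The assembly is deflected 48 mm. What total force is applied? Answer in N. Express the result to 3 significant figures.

2650 N

k_A = Gd⁴/(8D³N_a) = (41.7×10³)(8.7⁴)/(8·61.0³·18) = 7.3091 N/mm
Parallel: k_eq = 7.3091 + 48 = 55.309 N/mm
F = k_eq·δ = 55.309·48 = 2654.8 N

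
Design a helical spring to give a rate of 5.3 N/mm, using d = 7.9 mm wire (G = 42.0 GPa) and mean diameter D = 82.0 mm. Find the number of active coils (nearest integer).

7

N_a = Gd⁴/(8D³k) = (42.0×10³ × 7.9⁴)/(8 × 82.0³ × 5.3)
    = 1.6359e+08 / 2.3378e+07 = 6.998 → 7 coils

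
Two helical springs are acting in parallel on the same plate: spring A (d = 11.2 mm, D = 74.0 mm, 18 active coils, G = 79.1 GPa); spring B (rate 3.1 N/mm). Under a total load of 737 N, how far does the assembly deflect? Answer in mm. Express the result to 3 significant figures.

30.2 mm

k_A = Gd⁴/(8D³N_a) = (79.1×10³)(11.2⁴)/(8·74.0³·18) = 21.33 N/mm
Parallel: k_eq = 21.33 + 3.1 = 24.43 N/mm
δ = F/k_eq = 737/24.43 = 30.168 mm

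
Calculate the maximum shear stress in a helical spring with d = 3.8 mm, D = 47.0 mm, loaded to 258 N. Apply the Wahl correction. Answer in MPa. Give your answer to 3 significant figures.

628 MPa

Spring index C = D/d = 47.0/3.8 = 12.3684
K_W = (4C−1)/(4C−4) + 0.615/C = 48.474/45.474 + 0.0497 = 1.1157
τ₀ = 8FD/(πd³) = 8·258·47.0/(π·3.8³) = 97008/172.39 = 562.74 MPa
τ_max = K·τ₀ = 1.1157 × 562.74 = 627.85 MPa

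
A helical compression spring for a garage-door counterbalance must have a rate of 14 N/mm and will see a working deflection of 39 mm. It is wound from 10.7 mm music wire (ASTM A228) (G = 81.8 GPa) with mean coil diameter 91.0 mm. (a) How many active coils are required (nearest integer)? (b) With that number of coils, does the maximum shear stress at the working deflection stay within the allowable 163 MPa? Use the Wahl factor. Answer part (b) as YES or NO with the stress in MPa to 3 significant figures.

(a) 13 coils; (b) YES, τ_max = 118 MPa

N_a = Gd⁴/(8D³k) = (81.8×10³)(10.7⁴)/(8·91.0³·14) = 12.7 → N_a = 13
Actual rate k = Gd⁴/(8D³·13) = 13.681 N/mm
Working load F = kδ = 13.681·39 = 533.58 N
C = 91.0/10.7 = 8.5047; K_W = (4C−1)/(4C−4)+0.615/C = 1.1723
τ_max = K_W·8FD/(πd³) = 1.1723·100.93 = 118.32 MPa
τ_max ≤ 163 MPa → acceptable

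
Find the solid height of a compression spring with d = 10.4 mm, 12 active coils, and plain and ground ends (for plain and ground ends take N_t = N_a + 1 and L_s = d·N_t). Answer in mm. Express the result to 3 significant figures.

135 mm

plain and ground ends: N_t = N_a + 1 = 12 + 1 = 13
L_s = d·N_t = 10.4 × 13 = 135.2 mm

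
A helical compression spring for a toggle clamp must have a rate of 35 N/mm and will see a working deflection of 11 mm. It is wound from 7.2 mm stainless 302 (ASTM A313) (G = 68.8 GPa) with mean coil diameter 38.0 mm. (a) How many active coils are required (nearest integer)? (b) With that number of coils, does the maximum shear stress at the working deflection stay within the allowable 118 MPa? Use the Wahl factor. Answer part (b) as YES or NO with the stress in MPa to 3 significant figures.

N_a = Gd⁴/(8D³k) = (68.8×10³)(7.2⁴)/(8·38.0³·35) = 12.03 → N_a = 12
Actual rate k = Gd⁴/(8D³·12) = 35.099 N/mm
Working load F = kδ = 35.099·11 = 386.09 N
C = 38.0/7.2 = 5.2778; K_W = (4C−1)/(4C−4)+0.615/C = 1.2919
τ_max = K_W·8FD/(πd³) = 1.2919·100.1 = 129.31 MPa
τ_max > 118 MPa → exceeds allowable

(a) 12 coils; (b) NO, τ_max = 129 MPa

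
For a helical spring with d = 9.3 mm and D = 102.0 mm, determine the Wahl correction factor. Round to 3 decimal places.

1.131

C = D/d = 102.0/9.3 = 10.9677
K_W = (4C−1)/(4C−4) + 0.615/C = 42.871/39.871 + 0.0561 = 1.1313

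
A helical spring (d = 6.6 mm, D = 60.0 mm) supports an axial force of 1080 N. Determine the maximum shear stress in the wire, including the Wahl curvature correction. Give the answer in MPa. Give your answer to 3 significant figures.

Spring index C = D/d = 60.0/6.6 = 9.0909
K_W = (4C−1)/(4C−4) + 0.615/C = 35.364/32.364 + 0.0676 = 1.1603
τ₀ = 8FD/(πd³) = 8·1080·60.0/(π·6.6³) = 518400/903.2 = 573.96 MPa
τ_max = K·τ₀ = 1.1603 × 573.96 = 666 MPa

666 MPa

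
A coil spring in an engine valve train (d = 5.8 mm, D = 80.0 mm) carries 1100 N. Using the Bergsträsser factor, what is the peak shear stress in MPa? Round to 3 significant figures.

Spring index C = D/d = 80.0/5.8 = 13.7931
K_B = (4C+2)/(4C−3) = 57.172/52.172 = 1.0958
τ₀ = 8FD/(πd³) = 8·1100·80.0/(π·5.8³) = 704000/612.96 = 1148.5 MPa
τ_max = K·τ₀ = 1.0958 × 1148.5 = 1258.6 MPa

1260 MPa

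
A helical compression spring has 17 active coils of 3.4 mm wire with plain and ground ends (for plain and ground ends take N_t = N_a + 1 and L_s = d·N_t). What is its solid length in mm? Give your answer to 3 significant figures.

plain and ground ends: N_t = N_a + 1 = 17 + 1 = 18
L_s = d·N_t = 3.4 × 18 = 61.2 mm

61.2 mm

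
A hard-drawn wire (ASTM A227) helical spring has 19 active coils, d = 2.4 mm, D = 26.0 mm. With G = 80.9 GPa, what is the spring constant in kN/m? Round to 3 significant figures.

k = Gd⁴/(8D³N_a) = (80.9×10³ × 2.4⁴) / (8 × 26.0³ × 19)
  = 2.68407e+06 / 2.67155e+06 = 1.0047 N/mm

1.00 kN/m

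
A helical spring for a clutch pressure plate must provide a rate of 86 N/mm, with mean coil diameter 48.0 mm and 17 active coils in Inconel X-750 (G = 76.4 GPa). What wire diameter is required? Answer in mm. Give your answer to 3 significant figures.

11.4 mm

d = (8D³N_a·k / G)^(1/4) = (8·48.0³·17·86 / (76.4×10³))^0.25
  = (16930)^0.25 = 11.4069 mm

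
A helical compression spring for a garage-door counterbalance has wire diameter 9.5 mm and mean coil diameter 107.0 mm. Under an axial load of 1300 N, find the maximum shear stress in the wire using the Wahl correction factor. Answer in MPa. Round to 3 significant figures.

Spring index C = D/d = 107.0/9.5 = 11.2632
K_W = (4C−1)/(4C−4) + 0.615/C = 44.053/41.053 + 0.0546 = 1.1277
τ₀ = 8FD/(πd³) = 8·1300·107.0/(π·9.5³) = 1.1128e+06/2693.5 = 413.14 MPa
τ_max = K·τ₀ = 1.1277 × 413.14 = 465.89 MPa

466 MPa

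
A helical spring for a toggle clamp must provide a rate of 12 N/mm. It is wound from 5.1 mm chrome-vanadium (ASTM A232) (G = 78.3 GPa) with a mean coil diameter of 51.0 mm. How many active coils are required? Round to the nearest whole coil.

4

N_a = Gd⁴/(8D³k) = (78.3×10³ × 5.1⁴)/(8 × 51.0³ × 12)
    = 5.29715e+07 / 1.27345e+07 = 4.16 → 4 coils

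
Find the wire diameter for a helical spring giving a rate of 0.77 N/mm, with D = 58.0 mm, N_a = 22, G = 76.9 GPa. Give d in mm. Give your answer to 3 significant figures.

d = (8D³N_a·k / G)^(1/4) = (8·58.0³·22·0.77 / (76.9×10³))^0.25
  = (343.84)^0.25 = 4.3062 mm

4.31 mm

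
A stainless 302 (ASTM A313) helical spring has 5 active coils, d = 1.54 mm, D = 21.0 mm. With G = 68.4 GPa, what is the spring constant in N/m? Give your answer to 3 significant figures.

1040 N/m

k = Gd⁴/(8D³N_a) = (68.4×10³ × 1.54⁴) / (8 × 21.0³ × 5)
  = 384715 / 370440 = 1.0385 N/mm = 1038.5 N/m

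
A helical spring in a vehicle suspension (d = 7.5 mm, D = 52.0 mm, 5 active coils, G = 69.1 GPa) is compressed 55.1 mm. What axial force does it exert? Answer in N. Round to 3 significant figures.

k = Gd⁴/(8D³N_a) = (69.1×10³)(7.5⁴)/(8·52.0³·5) = 38.873 N/mm
F = k·δ = 38.873 × 55.1 = 2141.9 N

2140 N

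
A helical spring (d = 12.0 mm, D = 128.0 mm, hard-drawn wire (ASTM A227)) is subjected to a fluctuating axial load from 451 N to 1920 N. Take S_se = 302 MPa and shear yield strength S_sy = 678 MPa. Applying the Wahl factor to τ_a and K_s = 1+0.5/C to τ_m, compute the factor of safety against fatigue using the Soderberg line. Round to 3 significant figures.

1.15

C = D/d = 128.0/12.0 = 10.6667; K_W = (4C−1)/(4C−4)+0.615/C = 1.1352; K_s = 1+0.5/C = 1.0469
F_a = (F_max−F_min)/2 = 734.5 N; F_m = (F_max+F_min)/2 = 1185.5 N
τ_a = K_W·8F_aD/(πd³) = 1.1352 × 138.55 = 157.28 MPa
τ_m = K_s·8F_mD/(πd³) = 1.0469 × 223.62 = 234.1 MPa
Soderberg: 1/n_f = τ_a/S_se + τ_m/S_sy = 157.28/302 + 234.1/678 = 0.52081 + 0.34528 = 0.86609
n_f = 1/0.86609 = 1.155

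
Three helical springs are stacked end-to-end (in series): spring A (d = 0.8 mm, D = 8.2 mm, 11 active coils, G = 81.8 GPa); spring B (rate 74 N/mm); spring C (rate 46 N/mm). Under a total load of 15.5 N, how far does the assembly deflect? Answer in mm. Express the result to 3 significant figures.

23.0 mm

k_A = Gd⁴/(8D³N_a) = (81.8×10³)(0.8⁴)/(8·8.2³·11) = 0.69054 N/mm
Series: 1/k_eq = 1/0.69054 + 1/74 + 1/46 = 1.4834; k_eq = 0.67413 N/mm
δ = F/k_eq = 15.5/0.67413 = 22.993 mm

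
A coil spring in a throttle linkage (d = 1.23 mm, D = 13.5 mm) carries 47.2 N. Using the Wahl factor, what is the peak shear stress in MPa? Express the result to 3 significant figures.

986 MPa

Spring index C = D/d = 13.5/1.23 = 10.9756
K_W = (4C−1)/(4C−4) + 0.615/C = 42.902/39.902 + 0.0560 = 1.1312
τ₀ = 8FD/(πd³) = 8·47.2·13.5/(π·1.23³) = 5097.6/5.8461 = 871.97 MPa
τ_max = K·τ₀ = 1.1312 × 871.97 = 986.38 MPa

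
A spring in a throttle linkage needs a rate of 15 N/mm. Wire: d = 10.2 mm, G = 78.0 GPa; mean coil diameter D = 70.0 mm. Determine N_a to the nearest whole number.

N_a = Gd⁴/(8D³k) = (78.0×10³ × 10.2⁴)/(8 × 70.0³ × 15)
    = 8.44297e+08 / 4.116e+07 = 20.51 → 21 coils

21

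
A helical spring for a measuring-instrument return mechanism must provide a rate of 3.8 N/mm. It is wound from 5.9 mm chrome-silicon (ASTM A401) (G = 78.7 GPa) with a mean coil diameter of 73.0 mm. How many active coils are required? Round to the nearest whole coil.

N_a = Gd⁴/(8D³k) = (78.7×10³ × 5.9⁴)/(8 × 73.0³ × 3.8)
    = 9.53636e+07 / 1.18261e+07 = 8.064 → 8 coils

8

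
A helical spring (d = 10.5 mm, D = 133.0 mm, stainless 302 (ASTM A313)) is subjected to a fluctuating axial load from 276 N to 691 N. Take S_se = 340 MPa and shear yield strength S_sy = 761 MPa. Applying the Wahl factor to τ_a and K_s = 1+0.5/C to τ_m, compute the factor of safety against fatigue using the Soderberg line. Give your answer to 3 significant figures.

2.55

C = D/d = 133.0/10.5 = 12.6667; K_W = (4C−1)/(4C−4)+0.615/C = 1.1128; K_s = 1+0.5/C = 1.0395
F_a = (F_max−F_min)/2 = 207.5 N; F_m = (F_max+F_min)/2 = 483.5 N
τ_a = K_W·8F_aD/(πd³) = 1.1128 × 60.707 = 67.558 MPa
τ_m = K_s·8F_mD/(πd³) = 1.0395 × 141.46 = 147.04 MPa
Soderberg: 1/n_f = τ_a/S_se + τ_m/S_sy = 67.558/340 + 147.04/761 = 0.19870 + 0.19322 = 0.39192
n_f = 1/0.39192 = 2.552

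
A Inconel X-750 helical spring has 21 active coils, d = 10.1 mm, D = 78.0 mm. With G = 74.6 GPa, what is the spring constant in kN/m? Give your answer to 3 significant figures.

k = Gd⁴/(8D³N_a) = (74.6×10³ × 10.1⁴) / (8 × 78.0³ × 21)
  = 7.76291e+08 / 7.97247e+07 = 9.7371 N/mm

9.74 kN/m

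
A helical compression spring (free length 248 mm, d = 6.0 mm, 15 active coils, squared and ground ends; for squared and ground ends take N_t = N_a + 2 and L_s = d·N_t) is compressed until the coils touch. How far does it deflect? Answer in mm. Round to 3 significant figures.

N_t = 17; L_s = 6.0·17 = 102 mm
δ_solid = L₀ − L_s = 248 − 102 = 146 mm

146 mm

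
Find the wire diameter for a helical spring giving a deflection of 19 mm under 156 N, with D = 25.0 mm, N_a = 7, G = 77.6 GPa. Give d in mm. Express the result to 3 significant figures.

3.10 mm

Required rate k = F/δ = 156/19 = 8.2105 N/mm
d = (8D³N_a·k / G)^(1/4) = (8·25.0³·7·8.2105 / (77.6×10³))^0.25
  = (92.58)^0.25 = 3.1019 mm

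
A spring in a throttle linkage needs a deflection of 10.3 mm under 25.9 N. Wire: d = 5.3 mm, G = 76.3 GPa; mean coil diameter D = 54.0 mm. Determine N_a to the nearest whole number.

19

Required rate k = F/δ = 25.9/10.3 = 2.5146 N/mm
N_a = Gd⁴/(8D³k) = (76.3×10³ × 5.3⁴)/(8 × 54.0³ × 2.5146)
    = 6.02044e+07 / 3.16763e+06 = 19.01 → 19 coils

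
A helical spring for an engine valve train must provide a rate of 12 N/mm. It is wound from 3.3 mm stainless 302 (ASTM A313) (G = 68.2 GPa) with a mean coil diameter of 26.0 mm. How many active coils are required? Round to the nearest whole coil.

N_a = Gd⁴/(8D³k) = (68.2×10³ × 3.3⁴)/(8 × 26.0³ × 12)
    = 8.08798e+06 / 1.6873e+06 = 4.793 → 5 coils

5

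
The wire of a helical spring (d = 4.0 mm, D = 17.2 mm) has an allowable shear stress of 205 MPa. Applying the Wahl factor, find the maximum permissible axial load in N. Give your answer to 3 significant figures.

219 N

C = D/d = 17.2/4.0 = 4.3000
K_W = (4C−1)/(4C−4) + 0.615/C = 16.200/13.200 + 0.1430 = 1.3703
τ_max = K·8FD/(πd³) → F_max = τ_allow·πd³/(8DK)
F_max = 205·π·4.0³/(8·17.2·1.3703) = 41218/188.55 = 218.6 N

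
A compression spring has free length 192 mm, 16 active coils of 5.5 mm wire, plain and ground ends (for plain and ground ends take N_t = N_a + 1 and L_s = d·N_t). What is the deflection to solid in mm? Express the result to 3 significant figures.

98.5 mm

N_t = 17; L_s = 5.5·17 = 93.5 mm
δ_solid = L₀ − L_s = 192 − 93.5 = 98.5 mm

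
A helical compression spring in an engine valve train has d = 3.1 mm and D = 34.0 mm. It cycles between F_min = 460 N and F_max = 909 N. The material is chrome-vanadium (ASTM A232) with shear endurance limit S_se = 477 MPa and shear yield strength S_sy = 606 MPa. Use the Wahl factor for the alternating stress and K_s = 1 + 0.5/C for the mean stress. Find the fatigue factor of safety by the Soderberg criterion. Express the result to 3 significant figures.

C = D/d = 34.0/3.1 = 10.9677; K_W = (4C−1)/(4C−4)+0.615/C = 1.1313; K_s = 1+0.5/C = 1.0456
F_a = (F_max−F_min)/2 = 224.5 N; F_m = (F_max+F_min)/2 = 684.5 N
τ_a = K_W·8F_aD/(πd³) = 1.1313 × 652.45 = 738.13 MPa
τ_m = K_s·8F_mD/(πd³) = 1.0456 × 1989.3 = 2080 MPa
Soderberg: 1/n_f = τ_a/S_se + τ_m/S_sy = 738.13/477 + 2080/606 = 1.54745 + 3.43238 = 4.9798
n_f = 1/4.9798 = 0.2008

0.201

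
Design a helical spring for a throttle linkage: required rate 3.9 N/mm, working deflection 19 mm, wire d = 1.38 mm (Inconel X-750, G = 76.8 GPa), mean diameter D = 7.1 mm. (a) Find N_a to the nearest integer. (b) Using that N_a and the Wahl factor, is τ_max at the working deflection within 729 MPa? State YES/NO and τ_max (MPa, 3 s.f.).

(a) 25 coils; (b) YES, τ_max = 661 MPa

N_a = Gd⁴/(8D³k) = (76.8×10³)(1.38⁴)/(8·7.1³·3.9) = 24.94 → N_a = 25
Actual rate k = Gd⁴/(8D³·25) = 3.8911 N/mm
Working load F = kδ = 3.8911·19 = 73.931 N
C = 7.1/1.38 = 5.1449; K_W = (4C−1)/(4C−4)+0.615/C = 1.3005
τ_max = K_W·8FD/(πd³) = 1.3005·508.61 = 661.44 MPa
τ_max ≤ 729 MPa → acceptable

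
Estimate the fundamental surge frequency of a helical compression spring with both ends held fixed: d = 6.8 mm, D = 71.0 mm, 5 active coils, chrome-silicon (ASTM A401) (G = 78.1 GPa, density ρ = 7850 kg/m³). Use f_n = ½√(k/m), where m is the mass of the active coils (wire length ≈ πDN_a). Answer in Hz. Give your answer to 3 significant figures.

k = Gd⁴/(8D³N_a) = (78.1×10³)(6.8⁴)/(8·71.0³·5) = 11.664 N/mm = 11664 N/m
Wire length L = πDN_a = π·71.0·5 = 1115.3 mm
m = ρ·(πd²/4)·L = 7850 × 36.317×10⁻⁶ m² × 1.1153 m = 0.31795 kg
f_n = ½√(k/m) = 0.5·√(11664/0.31795) = 0.5·√(36686) = 95.767 Hz

95.8 Hz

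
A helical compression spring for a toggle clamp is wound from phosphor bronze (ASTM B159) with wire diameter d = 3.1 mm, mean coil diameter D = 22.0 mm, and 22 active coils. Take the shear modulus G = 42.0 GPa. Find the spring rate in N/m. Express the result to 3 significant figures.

k = Gd⁴/(8D³N_a) = (42.0×10³ × 3.1⁴) / (8 × 22.0³ × 22)
  = 3.87879e+06 / 1.87405e+06 = 2.0697 N/mm = 2069.7 N/m

2070 N/m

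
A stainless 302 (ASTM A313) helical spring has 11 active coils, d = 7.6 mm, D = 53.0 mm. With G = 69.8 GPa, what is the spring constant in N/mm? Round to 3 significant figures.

17.8 N/mm

k = Gd⁴/(8D³N_a) = (69.8×10³ × 7.6⁴) / (8 × 53.0³ × 11)
  = 2.32868e+08 / 1.31012e+07 = 17.775 N/mm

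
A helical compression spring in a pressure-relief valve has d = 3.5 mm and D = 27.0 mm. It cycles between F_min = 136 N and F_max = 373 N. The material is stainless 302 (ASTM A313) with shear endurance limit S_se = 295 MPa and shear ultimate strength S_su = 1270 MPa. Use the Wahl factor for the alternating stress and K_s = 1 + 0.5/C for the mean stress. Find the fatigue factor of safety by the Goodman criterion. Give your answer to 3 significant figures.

C = D/d = 27.0/3.5 = 7.7143; K_W = (4C−1)/(4C−4)+0.615/C = 1.1914; K_s = 1+0.5/C = 1.0648
F_a = (F_max−F_min)/2 = 118.5 N; F_m = (F_max+F_min)/2 = 254.5 N
τ_a = K_W·8F_aD/(πd³) = 1.1914 × 190.03 = 226.4 MPa
τ_m = K_s·8F_mD/(πd³) = 1.0648 × 408.12 = 434.57 MPa
Goodman: 1/n_f = τ_a/S_se + τ_m/S_su = 226.4/295 + 434.57/1270 = 0.76747 + 0.34218 = 1.1097
n_f = 1/1.1097 = 0.9012

0.901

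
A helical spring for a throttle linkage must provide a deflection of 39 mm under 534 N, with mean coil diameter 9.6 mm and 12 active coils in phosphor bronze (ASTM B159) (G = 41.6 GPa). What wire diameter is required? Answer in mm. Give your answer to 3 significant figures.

2.30 mm

Required rate k = F/δ = 534/39 = 13.692 N/mm
d = (8D³N_a·k / G)^(1/4) = (8·9.6³·12·13.692 / (41.6×10³))^0.25
  = (27.956)^0.25 = 2.2994 mm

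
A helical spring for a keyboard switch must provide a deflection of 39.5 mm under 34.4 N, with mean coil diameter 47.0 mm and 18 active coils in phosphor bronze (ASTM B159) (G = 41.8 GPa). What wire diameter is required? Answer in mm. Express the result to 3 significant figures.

4.20 mm

Required rate k = F/δ = 34.4/39.5 = 0.87089 N/mm
d = (8D³N_a·k / G)^(1/4) = (8·47.0³·18·0.87089 / (41.8×10³))^0.25
  = (311.49)^0.25 = 4.2011 mm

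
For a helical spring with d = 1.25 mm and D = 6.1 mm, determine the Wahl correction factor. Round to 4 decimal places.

C = D/d = 6.1/1.25 = 4.8800
K_W = (4C−1)/(4C−4) + 0.615/C = 18.520/15.520 + 0.1260 = 1.3193

1.3193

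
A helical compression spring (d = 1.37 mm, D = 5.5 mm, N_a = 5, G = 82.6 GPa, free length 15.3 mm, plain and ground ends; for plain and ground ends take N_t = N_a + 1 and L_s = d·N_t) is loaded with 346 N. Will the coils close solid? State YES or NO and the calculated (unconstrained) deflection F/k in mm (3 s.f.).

YES, δ = 7.91 mm

k = Gd⁴/(8D³N_a) = (82.6×10³)(1.37⁴)/(8·5.5³·5) = 43.723 N/mm
N_t = 6; L_s = 1.37·6 = 8.22 mm; δ_solid = L₀ − L_s = 15.3 − 8.22 = 7.08 mm
δ = F/k = 346/43.723 = 7.9134 mm
δ ≥ δ_solid → spring goes solid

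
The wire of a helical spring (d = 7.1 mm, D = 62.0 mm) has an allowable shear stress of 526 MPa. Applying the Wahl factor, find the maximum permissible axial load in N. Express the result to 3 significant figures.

C = D/d = 62.0/7.1 = 8.7324
K_W = (4C−1)/(4C−4) + 0.615/C = 33.930/30.930 + 0.0704 = 1.1674
τ_max = K·8FD/(πd³) → F_max = τ_allow·πd³/(8DK)
F_max = 526·π·7.1³/(8·62.0·1.1674) = 5.9144e+05/579.04 = 1021.4 N

1020 N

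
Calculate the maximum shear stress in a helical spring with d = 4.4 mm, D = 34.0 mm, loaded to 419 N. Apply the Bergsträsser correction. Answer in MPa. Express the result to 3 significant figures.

502 MPa

Spring index C = D/d = 34.0/4.4 = 7.7273
K_B = (4C+2)/(4C−3) = 32.909/27.909 = 1.1792
τ₀ = 8FD/(πd³) = 8·419·34.0/(π·4.4³) = 113968/267.61 = 425.87 MPa
τ_max = K·τ₀ = 1.1792 × 425.87 = 502.16 MPa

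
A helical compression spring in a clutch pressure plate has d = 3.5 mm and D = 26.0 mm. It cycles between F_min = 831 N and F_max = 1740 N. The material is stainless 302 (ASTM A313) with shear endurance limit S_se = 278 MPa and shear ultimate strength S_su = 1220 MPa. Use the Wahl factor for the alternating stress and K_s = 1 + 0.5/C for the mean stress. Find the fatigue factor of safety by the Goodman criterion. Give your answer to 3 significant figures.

0.210

C = D/d = 26.0/3.5 = 7.4286; K_W = (4C−1)/(4C−4)+0.615/C = 1.1995; K_s = 1+0.5/C = 1.0673
F_a = (F_max−F_min)/2 = 454.5 N; F_m = (F_max+F_min)/2 = 1285.5 N
τ_a = K_W·8F_aD/(πd³) = 1.1995 × 701.85 = 841.84 MPa
τ_m = K_s·8F_mD/(πd³) = 1.0673 × 1985.1 = 2118.7 MPa
Goodman: 1/n_f = τ_a/S_se + τ_m/S_su = 841.84/278 + 2118.7/1220 = 3.02819 + 1.73665 = 4.7648
n_f = 1/4.7648 = 0.2099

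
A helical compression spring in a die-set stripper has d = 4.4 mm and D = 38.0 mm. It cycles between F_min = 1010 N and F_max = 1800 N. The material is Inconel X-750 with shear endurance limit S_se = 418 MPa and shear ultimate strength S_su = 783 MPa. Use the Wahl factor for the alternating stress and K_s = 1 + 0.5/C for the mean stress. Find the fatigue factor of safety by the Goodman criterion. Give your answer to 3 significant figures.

C = D/d = 38.0/4.4 = 8.6364; K_W = (4C−1)/(4C−4)+0.615/C = 1.1694; K_s = 1+0.5/C = 1.0579
F_a = (F_max−F_min)/2 = 395 N; F_m = (F_max+F_min)/2 = 1405 N
τ_a = K_W·8F_aD/(πd³) = 1.1694 × 448.71 = 524.73 MPa
τ_m = K_s·8F_mD/(πd³) = 1.0579 × 1596 = 1688.4 MPa
Goodman: 1/n_f = τ_a/S_se + τ_m/S_su = 524.73/418 + 1688.4/783 = 1.25533 + 2.15637 = 3.4117
n_f = 1/3.4117 = 0.2931

0.293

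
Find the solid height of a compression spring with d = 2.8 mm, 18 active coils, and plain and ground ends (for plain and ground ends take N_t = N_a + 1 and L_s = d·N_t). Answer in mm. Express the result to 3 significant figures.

53.2 mm

plain and ground ends: N_t = N_a + 1 = 18 + 1 = 19
L_s = d·N_t = 2.8 × 19 = 53.2 mm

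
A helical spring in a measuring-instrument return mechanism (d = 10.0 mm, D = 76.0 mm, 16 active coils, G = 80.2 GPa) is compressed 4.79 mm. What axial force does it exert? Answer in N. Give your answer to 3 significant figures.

k = Gd⁴/(8D³N_a) = (80.2×10³)(10.0⁴)/(8·76.0³·16) = 14.273 N/mm
F = k·δ = 14.273 × 4.79 = 68.369 N

68.4 N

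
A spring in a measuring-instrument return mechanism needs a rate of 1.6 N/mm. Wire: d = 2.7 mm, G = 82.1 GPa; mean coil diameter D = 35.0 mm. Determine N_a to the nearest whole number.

8

N_a = Gd⁴/(8D³k) = (82.1×10³ × 2.7⁴)/(8 × 35.0³ × 1.6)
    = 4.36313e+06 / 548800 = 7.95 → 8 coils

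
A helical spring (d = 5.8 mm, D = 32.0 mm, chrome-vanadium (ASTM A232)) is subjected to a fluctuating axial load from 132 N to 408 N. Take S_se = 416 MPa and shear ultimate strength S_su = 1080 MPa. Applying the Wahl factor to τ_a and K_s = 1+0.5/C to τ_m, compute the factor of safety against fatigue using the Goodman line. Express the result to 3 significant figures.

C = D/d = 32.0/5.8 = 5.5172; K_W = (4C−1)/(4C−4)+0.615/C = 1.2775; K_s = 1+0.5/C = 1.0906
F_a = (F_max−F_min)/2 = 138 N; F_m = (F_max+F_min)/2 = 270 N
τ_a = K_W·8F_aD/(πd³) = 1.2775 × 57.635 = 73.628 MPa
τ_m = K_s·8F_mD/(πd³) = 1.0906 × 112.76 = 122.98 MPa
Goodman: 1/n_f = τ_a/S_se + τ_m/S_su = 73.628/416 + 122.98/1080 = 0.17699 + 0.11387 = 0.29086
n_f = 1/0.29086 = 3.438

3.44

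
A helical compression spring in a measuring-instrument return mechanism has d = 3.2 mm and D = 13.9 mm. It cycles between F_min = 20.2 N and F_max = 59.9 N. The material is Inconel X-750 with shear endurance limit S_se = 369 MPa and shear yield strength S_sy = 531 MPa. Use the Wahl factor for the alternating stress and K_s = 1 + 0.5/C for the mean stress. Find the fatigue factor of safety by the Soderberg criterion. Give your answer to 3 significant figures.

C = D/d = 13.9/3.2 = 4.3438; K_W = (4C−1)/(4C−4)+0.615/C = 1.3659; K_s = 1+0.5/C = 1.1151
F_a = (F_max−F_min)/2 = 19.85 N; F_m = (F_max+F_min)/2 = 40.05 N
τ_a = K_W·8F_aD/(πd³) = 1.3659 × 21.442 = 29.287 MPa
τ_m = K_s·8F_mD/(πd³) = 1.1151 × 43.262 = 48.242 MPa
Soderberg: 1/n_f = τ_a/S_se + τ_m/S_sy = 29.287/369 + 48.242/531 = 0.07937 + 0.09085 = 0.17022
n_f = 1/0.17022 = 5.875

5.87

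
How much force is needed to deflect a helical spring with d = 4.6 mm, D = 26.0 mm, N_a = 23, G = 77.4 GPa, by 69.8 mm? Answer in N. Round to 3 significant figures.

k = Gd⁴/(8D³N_a) = (77.4×10³)(4.6⁴)/(8·26.0³·23) = 10.716 N/mm
F = k·δ = 10.716 × 69.8 = 747.98 N

748 N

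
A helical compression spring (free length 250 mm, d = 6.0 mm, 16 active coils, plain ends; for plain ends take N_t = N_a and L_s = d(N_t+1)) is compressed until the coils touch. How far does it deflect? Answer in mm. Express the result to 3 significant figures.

N_t = 16; L_s = 6.0·17 = 102 mm
δ_solid = L₀ − L_s = 250 − 102 = 148 mm

148 mm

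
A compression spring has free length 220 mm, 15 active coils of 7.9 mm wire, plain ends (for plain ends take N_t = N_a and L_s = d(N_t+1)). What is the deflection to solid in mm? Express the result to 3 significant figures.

N_t = 15; L_s = 7.9·16 = 126.4 mm
δ_solid = L₀ − L_s = 220 − 126.4 = 93.6 mm

93.6 mm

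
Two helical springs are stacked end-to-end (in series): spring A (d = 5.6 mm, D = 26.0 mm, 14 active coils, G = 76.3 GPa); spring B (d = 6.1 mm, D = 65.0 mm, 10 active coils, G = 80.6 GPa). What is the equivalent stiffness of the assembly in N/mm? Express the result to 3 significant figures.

k_A = Gd⁴/(8D³N_a) = (76.3×10³)(5.6⁴)/(8·26.0³·14) = 38.119 N/mm
k_B = Gd⁴/(8D³N_a) = (80.6×10³)(6.1⁴)/(8·65.0³·10) = 5.0795 N/mm
Series: 1/k_eq = 1/38.119 + 1/5.0795 = 0.2231; k_eq = 4.4823 N/mm

4.48 N/mm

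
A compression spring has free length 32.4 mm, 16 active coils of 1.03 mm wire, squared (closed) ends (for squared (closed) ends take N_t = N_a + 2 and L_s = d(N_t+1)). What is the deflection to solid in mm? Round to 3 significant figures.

N_t = 18; L_s = 1.03·19 = 19.57 mm
δ_solid = L₀ − L_s = 32.4 − 19.57 = 12.83 mm

12.8 mm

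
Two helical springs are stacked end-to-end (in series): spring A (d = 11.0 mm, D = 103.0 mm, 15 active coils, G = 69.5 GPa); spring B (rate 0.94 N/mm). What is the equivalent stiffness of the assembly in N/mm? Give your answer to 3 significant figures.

k_A = Gd⁴/(8D³N_a) = (69.5×10³)(11.0⁴)/(8·103.0³·15) = 7.76 N/mm
Series: 1/k_eq = 1/7.76 + 1/0.94 = 1.1927; k_eq = 0.83844 N/mm

0.838 N/mm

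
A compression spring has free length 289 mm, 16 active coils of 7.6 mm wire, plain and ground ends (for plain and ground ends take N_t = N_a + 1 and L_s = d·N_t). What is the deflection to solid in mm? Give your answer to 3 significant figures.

N_t = 17; L_s = 7.6·17 = 129.2 mm
δ_solid = L₀ − L_s = 289 − 129.2 = 159.8 mm

160 mm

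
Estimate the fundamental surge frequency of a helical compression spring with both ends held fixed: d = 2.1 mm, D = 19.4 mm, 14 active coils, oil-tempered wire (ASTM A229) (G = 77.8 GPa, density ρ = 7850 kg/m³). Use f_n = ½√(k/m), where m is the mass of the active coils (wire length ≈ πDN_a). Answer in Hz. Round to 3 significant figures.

141 Hz

k = Gd⁴/(8D³N_a) = (77.8×10³)(2.1⁴)/(8·19.4³·14) = 1.8503 N/mm = 1850.3 N/m
Wire length L = πDN_a = π·19.4·14 = 853.26 mm
m = ρ·(πd²/4)·L = 7850 × 3.4636×10⁻⁶ m² × 0.85326 m = 0.023199 kg
f_n = ½√(k/m) = 0.5·√(1850.3/0.023199) = 0.5·√(79755) = 141.2 Hz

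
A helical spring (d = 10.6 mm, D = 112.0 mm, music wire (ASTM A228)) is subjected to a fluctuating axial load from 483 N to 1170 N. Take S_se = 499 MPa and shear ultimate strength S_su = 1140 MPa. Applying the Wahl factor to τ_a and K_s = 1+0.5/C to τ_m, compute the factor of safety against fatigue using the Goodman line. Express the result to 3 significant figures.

C = D/d = 112.0/10.6 = 10.5660; K_W = (4C−1)/(4C−4)+0.615/C = 1.1366; K_s = 1+0.5/C = 1.0473
F_a = (F_max−F_min)/2 = 343.5 N; F_m = (F_max+F_min)/2 = 826.5 N
τ_a = K_W·8F_aD/(πd³) = 1.1366 × 82.256 = 93.493 MPa
τ_m = K_s·8F_mD/(πd³) = 1.0473 × 197.92 = 207.28 MPa
Goodman: 1/n_f = τ_a/S_se + τ_m/S_su = 93.493/499 + 207.28/1140 = 0.18736 + 0.18183 = 0.36919
n_f = 1/0.36919 = 2.709

2.71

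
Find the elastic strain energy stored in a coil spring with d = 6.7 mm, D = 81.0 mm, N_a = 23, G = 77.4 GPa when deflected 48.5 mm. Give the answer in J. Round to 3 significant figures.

k = Gd⁴/(8D³N_a) = (77.4×10³)(6.7⁴)/(8·81.0³·23) = 1.595 N/mm
U = ½kδ² = 0.5 × 1.595 × 48.5² = 1875.9 N·mm = 1.8759 J

1.88 J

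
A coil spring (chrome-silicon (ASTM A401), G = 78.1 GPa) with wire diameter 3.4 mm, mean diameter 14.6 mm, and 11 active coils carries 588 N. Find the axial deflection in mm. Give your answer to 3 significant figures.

k = Gd⁴/(8D³N_a) = (78.1×10³)(3.4⁴)/(8·14.6³·11) = 38.109 N/mm
δ = F/k = 588 / 38.109 = 15.43 mm

15.4 mm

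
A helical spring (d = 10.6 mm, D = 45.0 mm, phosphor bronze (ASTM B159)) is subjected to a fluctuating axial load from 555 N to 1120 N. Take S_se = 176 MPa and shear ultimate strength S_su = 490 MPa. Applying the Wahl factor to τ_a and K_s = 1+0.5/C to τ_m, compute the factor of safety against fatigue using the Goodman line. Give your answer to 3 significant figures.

2.52

C = D/d = 45.0/10.6 = 4.2453; K_W = (4C−1)/(4C−4)+0.615/C = 1.3760; K_s = 1+0.5/C = 1.1178
F_a = (F_max−F_min)/2 = 282.5 N; F_m = (F_max+F_min)/2 = 837.5 N
τ_a = K_W·8F_aD/(πd³) = 1.3760 × 27.18 = 37.399 MPa
τ_m = K_s·8F_mD/(πd³) = 1.1178 × 80.579 = 90.069 MPa
Goodman: 1/n_f = τ_a/S_se + τ_m/S_su = 37.399/176 + 90.069/490 = 0.21250 + 0.18381 = 0.39631
n_f = 1/0.39631 = 2.523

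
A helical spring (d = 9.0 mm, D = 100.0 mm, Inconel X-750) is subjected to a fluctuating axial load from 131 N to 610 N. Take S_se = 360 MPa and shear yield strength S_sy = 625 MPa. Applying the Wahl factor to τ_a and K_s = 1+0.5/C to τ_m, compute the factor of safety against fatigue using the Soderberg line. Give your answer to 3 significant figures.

C = D/d = 100.0/9.0 = 11.1111; K_W = (4C−1)/(4C−4)+0.615/C = 1.1295; K_s = 1+0.5/C = 1.0450
F_a = (F_max−F_min)/2 = 239.5 N; F_m = (F_max+F_min)/2 = 370.5 N
τ_a = K_W·8F_aD/(πd³) = 1.1295 × 83.66 = 94.496 MPa
τ_m = K_s·8F_mD/(πd³) = 1.0450 × 129.42 = 135.24 MPa
Soderberg: 1/n_f = τ_a/S_se + τ_m/S_sy = 94.496/360 + 135.24/625 = 0.26249 + 0.21639 = 0.47888
n_f = 1/0.47888 = 2.088

2.09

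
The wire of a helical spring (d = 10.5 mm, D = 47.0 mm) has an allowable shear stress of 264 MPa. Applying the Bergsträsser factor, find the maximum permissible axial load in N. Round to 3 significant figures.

1910 N

C = D/d = 47.0/10.5 = 4.4762
K_B = (4C+2)/(4C−3) = 19.905/14.905 = 1.3355
τ_max = K·8FD/(πd³) → F_max = τ_allow·πd³/(8DK)
F_max = 264·π·10.5³/(8·47.0·1.3355) = 9.6011e+05/502.13 = 1912.1 N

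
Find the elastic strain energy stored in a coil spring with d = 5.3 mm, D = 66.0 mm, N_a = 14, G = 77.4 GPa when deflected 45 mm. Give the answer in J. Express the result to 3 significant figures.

1.92 J

k = Gd⁴/(8D³N_a) = (77.4×10³)(5.3⁴)/(8·66.0³·14) = 1.8967 N/mm
U = ½kδ² = 0.5 × 1.8967 × 45² = 1920.4 N·mm = 1.9204 J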